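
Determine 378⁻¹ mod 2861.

Apply the Euclidean algorithm and back-substitute:
2861 = 7×378 + 215
378 = 1×215 + 163
215 = 1×163 + 52
163 = 3×52 + 7
52 = 7×7 + 3
7 = 2×3 + 1
3 = 3×1 + 0
gcd(378, 2861) = 1, so the inverse exists.
Bézout: 1 = −109×2861 + 825×378.
So 378⁻¹ ≡ 825 (mod 2861).

825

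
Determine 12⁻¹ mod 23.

Apply the Euclidean algorithm and back-substitute:
23 = 1·12 + 11
12 = 1·11 + 1
11 = 11·1 + 0
gcd(12, 23) = 1, so the inverse exists.
Back-substitute for 1:
1 = 1·12 − 1·11
  = −1·23 + 2·12
So 12⁻¹ ≡ 2 (mod 23).

2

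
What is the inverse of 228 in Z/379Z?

128

379 = 1*228 + 151
228 = 1*151 + 77
151 = 1*77 + 74
77 = 1*74 + 3
74 = 24*3 + 2
3 = 1*2 + 1
2 = 2*1 + 0
gcd(228, 379) = 1, so the inverse exists.
Back-substitute for 1:
1 = 1*3 − 1*2
  = −1*74 + 25*3
  = 25*77 − 26*74
  = −26*151 + 51*77
  = 51*228 − 77*151
  = −77*379 + 128*228
So 228⁻¹ ≡ 128 (mod 379).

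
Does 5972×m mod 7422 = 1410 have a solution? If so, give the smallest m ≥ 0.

2328

gcd(5972, 7422) = 2, and 2 | 1410, so solutions exist.
Divide through by 2: 2986×m mod 3711 = 705.
2986⁻¹ ≡ 3409 (mod 3711).
m ≡ 3409×705 ≡ 2328 (mod 3711).
The smallest non-negative solution is m = 2328.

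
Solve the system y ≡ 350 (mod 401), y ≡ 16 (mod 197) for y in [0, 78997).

401⁻¹ mod 197: 401*169 ≡ 1 (mod 197), so 401⁻¹ ≡ 169.
y = 350 + 401*((16 − 350)*169 mod 197) = 350 + 401*93 = 37643.

37643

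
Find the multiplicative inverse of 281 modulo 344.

273

Run the extended Euclidean algorithm:
344 = 1·281 + 63
281 = 4·63 + 29
63 = 2·29 + 5
29 = 5·5 + 4
5 = 1·4 + 1
4 = 4·1 + 0
gcd(281, 344) = 1, so the inverse exists.
Back-substitute for 1:
1 = 1·5 − 1·4
  = −1·29 + 6·5
  = 6·63 − 13·29
  = −13·281 + 58·63
  = 58·344 − 71·281
So 281⁻¹ ≡ −71 ≡ 273 (mod 344).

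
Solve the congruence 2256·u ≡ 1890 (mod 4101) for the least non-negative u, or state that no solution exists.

99

gcd(2256, 4101) = 3, and 3 | 1890, so solutions exist.
Divide through by 3: 752·u ≡ 630 mod 1367.
752⁻¹ ≡ 918 (mod 1367).
u ≡ 918·630 ≡ 99 (mod 1367).
The smallest non-negative solution is u = 99.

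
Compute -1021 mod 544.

67

-1021 = -2×544 + 67, so -1021 ≡ 67 (mod 544).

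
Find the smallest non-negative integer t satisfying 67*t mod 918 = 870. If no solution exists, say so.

gcd(67, 918) = 1, so a unique solution mod 918 exists.
67⁻¹ ≡ 781 (mod 918).
t ≡ 781*870 ≡ 150 (mod 918).

150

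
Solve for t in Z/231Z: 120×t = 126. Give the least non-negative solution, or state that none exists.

28

gcd(120, 231) = 3, and 3 | 126, so solutions exist.
Divide through by 3: 40×t ≡ 42 (mod 77).
40⁻¹ ≡ 52 (mod 77).
t ≡ 52×42 ≡ 28 (mod 77).
The smallest non-negative solution is t = 28.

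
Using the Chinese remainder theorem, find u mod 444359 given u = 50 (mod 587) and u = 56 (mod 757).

386883

587⁻¹ mod 757: 587·236 ≡ 1 (mod 757), so 587⁻¹ ≡ 236.
u = 50 + 587·((56 − 50)·236 mod 757) = 50 + 587·659 = 386883.
Check: 386883 mod 587 = 50, 386883 mod 757 = 56. ✓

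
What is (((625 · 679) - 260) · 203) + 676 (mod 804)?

485

625 · 679 = 424375 ≡ 667 (mod 804)
667 - 260 = 407
407 · 203 = 82621 ≡ 613 (mod 804)
613 + 676 = 1289 ≡ 485 (mod 804)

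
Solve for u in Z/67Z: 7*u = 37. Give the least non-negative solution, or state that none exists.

34

gcd(7, 67) = 1, so a unique solution mod 67 exists.
7⁻¹ ≡ 48 (mod 67).
u ≡ 48*37 ≡ 34 (mod 67).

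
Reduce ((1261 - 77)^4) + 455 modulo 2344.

95

1261 - 77 = 1184
(1184)^4 ≡ 1984 (mod 2344)
1984 + 455 = 2439 ≡ 95 (mod 2344)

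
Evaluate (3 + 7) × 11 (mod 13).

3 + 7 = 10
10 × 11 = 110 ≡ 6 (mod 13)

6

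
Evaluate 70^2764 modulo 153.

Using repeated squaring:
2764 in binary is 101011001100, i.e. 2764 = 2048 + 512 + 128 + 64 + 8 + 4.
70^1 ≡ 70 (mod 153)
70^2 ≡ 70^2 = 4900 ≡ 4 (mod 153)
70^4 ≡ 4^2 = 16 (mod 153)
70^8 ≡ 16^2 = 256 ≡ 103 (mod 153)
70^16 ≡ 103^2 = 10609 ≡ 52 (mod 153)
70^32 ≡ 52^2 = 2704 ≡ 103 (mod 153)
70^64 ≡ 103^2 = 10609 ≡ 52 (mod 153)
70^128 ≡ 52^2 = 2704 ≡ 103 (mod 153)
70^256 ≡ 103^2 = 10609 ≡ 52 (mod 153)
70^512 ≡ 52^2 = 2704 ≡ 103 (mod 153)
70^1024 ≡ 103^2 = 10609 ≡ 52 (mod 153)
70^2048 ≡ 52^2 = 2704 ≡ 103 (mod 153)
70^2764 = 70^2048 * 70^512 * 70^128 * 70^64 * 70^8 * 70^4 ≡ 103 * 103 * 103 * 52 * 103 * 16 (mod 153).
Accumulate the product:
103 * 103 = 10609 ≡ 52
52 * 103 = 5356 ≡ 1
1 * 52 = 52
52 * 103 = 5356 ≡ 1
1 * 16 = 16

16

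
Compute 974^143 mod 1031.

606

974^1 ≡ 974 (mod 1031)
974^2 ≡ 974^2 = 948676 ≡ 156 (mod 1031)
974^4 ≡ 156^2 = 24336 ≡ 623 (mod 1031)
974^8 ≡ 623^2 = 388129 ≡ 473 (mod 1031)
974^16 ≡ 473^2 = 223729 ≡ 2 (mod 1031)
974^32 ≡ 2^2 = 4 (mod 1031)
974^64 ≡ 4^2 = 16 (mod 1031)
974^128 ≡ 16^2 = 256 (mod 1031)
974^143 = 974^128 * 974^8 * 974^4 * 974^2 * 974^1 ≡ 256 * 473 * 623 * 156 * 974 (mod 1031).
Accumulate the product:
256 * 473 = 121088 ≡ 461
461 * 623 = 287203 ≡ 585
585 * 156 = 91260 ≡ 532
532 * 974 = 518168 ≡ 606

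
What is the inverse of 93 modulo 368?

277

Apply the Euclidean algorithm and back-substitute:
368 = 3*93 + 89
93 = 1*89 + 4
89 = 22*4 + 1
4 = 4*1 + 0
gcd(93, 368) = 1, so the inverse exists.
Bézout: 1 = 23*368 − 91*93.
So 93⁻¹ ≡ −91 ≡ 277 (mod 368).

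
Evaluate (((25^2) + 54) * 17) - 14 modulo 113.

(25)^2 ≡ 60 (mod 113)
60 + 54 = 114 ≡ 1 (mod 113)
1 * 17 = 17
17 - 14 = 3

3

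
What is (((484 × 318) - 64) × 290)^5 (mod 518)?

104

484 × 318 = 153912 ≡ 66 (mod 518)
66 - 64 = 2
2 × 290 = 580 ≡ 62 (mod 518)
(62)^5 ≡ 104 (mod 518)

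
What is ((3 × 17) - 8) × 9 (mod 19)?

3 × 17 = 51 ≡ 13 (mod 19)
13 - 8 = 5
5 × 9 = 45 ≡ 7 (mod 19)

7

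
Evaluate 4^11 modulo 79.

11 in binary is 1011, i.e. 11 = 8 + 2 + 1.
4^1 ≡ 4 (mod 79)
4^2 ≡ 4^2 = 16 (mod 79)
4^4 ≡ 16^2 = 256 ≡ 19 (mod 79)
4^8 ≡ 19^2 = 361 ≡ 45 (mod 79)
4^11 = 4^8 × 4^2 × 4^1 ≡ 45 × 16 × 4 (mod 79).
Accumulate the product:
45 × 16 = 720 ≡ 9
9 × 4 = 36

36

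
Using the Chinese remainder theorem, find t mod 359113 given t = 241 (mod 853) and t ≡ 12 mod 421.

80423

853⁻¹ mod 421: 853·268 ≡ 1 (mod 421), so 853⁻¹ ≡ 268.
t = 241 + 853·((12 − 241)·268 mod 421) = 241 + 853·94 = 80423.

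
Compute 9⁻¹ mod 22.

5

Run the extended Euclidean algorithm:
22 = 2×9 + 4
9 = 2×4 + 1
4 = 4×1 + 0
gcd(9, 22) = 1, so the inverse exists.
Bézout: 1 = −2×22 + 5×9.
So 9⁻¹ ≡ 5 (mod 22).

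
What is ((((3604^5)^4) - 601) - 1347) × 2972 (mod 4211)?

842

(3604)^5 ≡ 4124 (mod 4211)
(4124)^4 ≡ 3317 (mod 4211)
3317 - 601 = 2716
2716 - 1347 = 1369
1369 × 2972 = 4068668 ≡ 842 (mod 4211)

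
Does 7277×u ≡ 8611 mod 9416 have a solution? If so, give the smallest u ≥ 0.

gcd(7277, 9416) = 1, so a unique solution mod 9416 exists.
7277⁻¹ ≡ 8989 (mod 9416).
u ≡ 8989×8611 ≡ 4759 (mod 9416).

4759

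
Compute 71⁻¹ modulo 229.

229 = 3*71 + 16
71 = 4*16 + 7
16 = 2*7 + 2
7 = 3*2 + 1
2 = 2*1 + 0
gcd(71, 229) = 1, so the inverse exists.
Back-substitute for 1:
1 = 1*7 − 3*2
  = −3*16 + 7*7
  = 7*71 − 31*16
  = −31*229 + 100*71
So 71⁻¹ ≡ 100 (mod 229).

100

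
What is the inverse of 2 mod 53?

27

53 = 26·2 + 1
2 = 2·1 + 0
gcd(2, 53) = 1, so the inverse exists.
Bézout: 1 = 1·53 − 26·2.
So 2⁻¹ ≡ −26 ≡ 27 (mod 53).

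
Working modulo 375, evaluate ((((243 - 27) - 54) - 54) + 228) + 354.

315

243 - 27 = 216
216 - 54 = 162
162 - 54 = 108
108 + 228 = 336
336 + 354 = 690 ≡ 315 (mod 375)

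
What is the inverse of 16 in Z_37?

37 = 2·16 + 5
16 = 3·5 + 1
5 = 5·1 + 0
gcd(16, 37) = 1, so the inverse exists.
Back-substitute for 1:
1 = 1·16 − 3·5
  = −3·37 + 7·16
So 16⁻¹ ≡ 7 (mod 37).

7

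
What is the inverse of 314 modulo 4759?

Run the extended Euclidean algorithm:
4759 = 15*314 + 49
314 = 6*49 + 20
49 = 2*20 + 9
20 = 2*9 + 2
9 = 4*2 + 1
2 = 2*1 + 0
gcd(314, 4759) = 1, so the inverse exists.
Back-substitute for 1:
1 = 1*9 − 4*2
  = −4*20 + 9*9
  = 9*49 − 22*20
  = −22*314 + 141*49
  = 141*4759 − 2137*314
So 314⁻¹ ≡ −2137 ≡ 2622 (mod 4759).

2622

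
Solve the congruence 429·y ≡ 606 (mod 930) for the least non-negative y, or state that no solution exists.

gcd(429, 930) = 3, and 3 | 606, so solutions exist.
Divide through by 3: 143·y ≡ 202 (mod 310).
143⁻¹ ≡ 297 (mod 310).
y ≡ 297·202 ≡ 164 (mod 310).
The smallest non-negative solution is y = 164.

164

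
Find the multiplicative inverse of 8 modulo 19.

19 = 2·8 + 3
8 = 2·3 + 2
3 = 1·2 + 1
2 = 2·1 + 0
gcd(8, 19) = 1, so the inverse exists.
Back-substitute for 1:
1 = 1·3 − 1·2
  = −1·8 + 3·3
  = 3·19 − 7·8
So 8⁻¹ ≡ −7 ≡ 12 (mod 19).

12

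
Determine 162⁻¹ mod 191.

79

By the extended Euclidean algorithm:
191 = 1*162 + 29
162 = 5*29 + 17
29 = 1*17 + 12
17 = 1*12 + 5
12 = 2*5 + 2
5 = 2*2 + 1
2 = 2*1 + 0
gcd(162, 191) = 1, so the inverse exists.
Back-substitute for 1:
1 = 1*5 − 2*2
  = −2*12 + 5*5
  = 5*17 − 7*12
  = −7*29 + 12*17
  = 12*162 − 67*29
  = −67*191 + 79*162
So 162⁻¹ ≡ 79 (mod 191).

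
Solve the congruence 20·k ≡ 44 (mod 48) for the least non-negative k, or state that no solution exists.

gcd(20, 48) = 4, and 4 | 44, so solutions exist.
Divide through by 4: 5·k mod 12 = 11.
5⁻¹ ≡ 5 (mod 12).
k ≡ 5·11 ≡ 7 (mod 12).
The smallest non-negative solution is k = 7.

7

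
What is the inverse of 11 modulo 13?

6

13 = 1×11 + 2
11 = 5×2 + 1
2 = 2×1 + 0
gcd(11, 13) = 1, so the inverse exists.
Back-substitute for 1:
1 = 1×11 − 5×2
  = −5×13 + 6×11
So 11⁻¹ ≡ 6 (mod 13).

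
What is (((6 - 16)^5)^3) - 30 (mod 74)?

6 - 16 = -10 ≡ 64 (mod 74)
(64)^5 ≡ 48 (mod 74)
(48)^3 ≡ 36 (mod 74)
36 - 30 = 6

6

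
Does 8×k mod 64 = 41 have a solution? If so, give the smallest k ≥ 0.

gcd(8, 64) = 8, and 8 does not divide 41.
So the congruence has no solution.

no solution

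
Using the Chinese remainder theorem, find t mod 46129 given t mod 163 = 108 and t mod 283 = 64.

163⁻¹ mod 283: 163*158 ≡ 1 (mod 283), so 163⁻¹ ≡ 158.
t = 108 + 163*((64 − 108)*158 mod 283) = 108 + 163*123 = 20157.

20157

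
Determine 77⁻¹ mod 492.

Apply the Euclidean algorithm and back-substitute:
492 = 6×77 + 30
77 = 2×30 + 17
30 = 1×17 + 13
17 = 1×13 + 4
13 = 3×4 + 1
4 = 4×1 + 0
gcd(77, 492) = 1, so the inverse exists.
Bézout: 1 = 18×492 − 115×77.
So 77⁻¹ ≡ −115 ≡ 377 (mod 492).

377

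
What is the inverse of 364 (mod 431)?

By the extended Euclidean algorithm:
431 = 1*364 + 67
364 = 5*67 + 29
67 = 2*29 + 9
29 = 3*9 + 2
9 = 4*2 + 1
2 = 2*1 + 0
gcd(364, 431) = 1, so the inverse exists.
Bézout: 1 = 163*431 − 193*364.
So 364⁻¹ ≡ −193 ≡ 238 (mod 431).

238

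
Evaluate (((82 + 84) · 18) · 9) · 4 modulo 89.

82 + 84 = 166 ≡ 77 (mod 89)
77 · 18 = 1386 ≡ 51 (mod 89)
51 · 9 = 459 ≡ 14 (mod 89)
14 · 4 = 56

56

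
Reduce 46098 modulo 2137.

46098 = 21*2137 + 1221, so 46098 ≡ 1221 (mod 2137).

1221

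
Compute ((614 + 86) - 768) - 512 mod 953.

614 + 86 = 700
700 - 768 = -68 ≡ 885 (mod 953)
885 - 512 = 373

373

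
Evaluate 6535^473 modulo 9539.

3313

Compute successive squares:
473 in binary is 111011001, i.e. 473 = 256 + 128 + 64 + 16 + 8 + 1.
6535^1 ≡ 6535 (mod 9539)
6535^2 ≡ 6535^2 = 42706225 ≡ 122 (mod 9539)
6535^4 ≡ 122^2 = 14884 ≡ 5345 (mod 9539)
6535^8 ≡ 5345^2 = 28569025 ≡ 9259 (mod 9539)
6535^16 ≡ 9259^2 = 85729081 ≡ 2088 (mod 9539)
6535^32 ≡ 2088^2 = 4359744 ≡ 421 (mod 9539)
6535^64 ≡ 421^2 = 177241 ≡ 5539 (mod 9539)
6535^128 ≡ 5539^2 = 30680521 ≡ 3097 (mod 9539)
6535^256 ≡ 3097^2 = 9591409 ≡ 4714 (mod 9539)
6535^473 = 6535^256 * 6535^128 * 6535^64 * 6535^16 * 6535^8 * 6535^1 ≡ 4714 * 3097 * 5539 * 2088 * 9259 * 6535 (mod 9539).
Accumulate the product:
4714 * 3097 = 14599258 ≡ 4588
4588 * 5539 = 25412932 ≡ 1036
1036 * 2088 = 2163168 ≡ 7354
7354 * 9259 = 68090686 ≡ 1304
1304 * 6535 = 8521640 ≡ 3313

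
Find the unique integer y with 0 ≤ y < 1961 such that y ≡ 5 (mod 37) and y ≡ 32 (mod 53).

1781

37⁻¹ mod 53: 37×43 ≡ 1 (mod 53), so 37⁻¹ ≡ 43.
y = 5 + 37×((32 − 5)×43 mod 53) = 5 + 37×48 = 1781.
Check: 1781 mod 37 = 5, 1781 mod 53 = 32. ✓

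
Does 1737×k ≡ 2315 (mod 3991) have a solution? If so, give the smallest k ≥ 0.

gcd(1737, 3991) = 1, so a unique solution mod 3991 exists.
1737⁻¹ ≡ 1266 (mod 3991).
k ≡ 1266×2315 ≡ 1396 (mod 3991).

1396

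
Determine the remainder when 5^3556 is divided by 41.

Compute successive squares:
3556 in binary is 110111100100, i.e. 3556 = 2048 + 1024 + 256 + 128 + 64 + 32 + 4.
5^1 ≡ 5 (mod 41)
5^2 ≡ 5^2 = 25 (mod 41)
5^4 ≡ 25^2 = 625 ≡ 10 (mod 41)
5^8 ≡ 10^2 = 100 ≡ 18 (mod 41)
5^16 ≡ 18^2 = 324 ≡ 37 (mod 41)
5^32 ≡ 37^2 = 1369 ≡ 16 (mod 41)
5^64 ≡ 16^2 = 256 ≡ 10 (mod 41)
5^128 ≡ 10^2 = 100 ≡ 18 (mod 41)
5^256 ≡ 18^2 = 324 ≡ 37 (mod 41)
5^512 ≡ 37^2 = 1369 ≡ 16 (mod 41)
5^1024 ≡ 16^2 = 256 ≡ 10 (mod 41)
5^2048 ≡ 10^2 = 100 ≡ 18 (mod 41)
5^3556 = 5^2048 * 5^1024 * 5^256 * 5^128 * 5^64 * 5^32 * 5^4 ≡ 18 * 10 * 37 * 18 * 10 * 16 * 10 (mod 41).
Accumulate the product:
18 * 10 = 180 ≡ 16
16 * 37 = 592 ≡ 18
18 * 18 = 324 ≡ 37
37 * 10 = 370 ≡ 1
1 * 16 = 16
16 * 10 = 160 ≡ 37

37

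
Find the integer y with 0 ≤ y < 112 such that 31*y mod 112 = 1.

47

Apply the Euclidean algorithm and back-substitute:
112 = 3*31 + 19
31 = 1*19 + 12
19 = 1*12 + 7
12 = 1*7 + 5
7 = 1*5 + 2
5 = 2*2 + 1
2 = 2*1 + 0
gcd(31, 112) = 1, so the inverse exists.
Back-substitute for 1:
1 = 1*5 − 2*2
  = −2*7 + 3*5
  = 3*12 − 5*7
  = −5*19 + 8*12
  = 8*31 − 13*19
  = −13*112 + 47*31
So 31⁻¹ ≡ 47 (mod 112).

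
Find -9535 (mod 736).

-9535 = -13×736 + 33, so -9535 ≡ 33 (mod 736).

33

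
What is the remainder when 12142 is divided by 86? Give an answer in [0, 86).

12142 = 141·86 + 16, so 12142 ≡ 16 (mod 86).

16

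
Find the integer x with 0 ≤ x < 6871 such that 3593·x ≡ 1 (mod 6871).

By the extended Euclidean algorithm:
6871 = 1·3593 + 3278
3593 = 1·3278 + 315
3278 = 10·315 + 128
315 = 2·128 + 59
128 = 2·59 + 10
59 = 5·10 + 9
10 = 1·9 + 1
9 = 9·1 + 0
gcd(3593, 6871) = 1, so the inverse exists.
Back-substitute for 1:
1 = 1·10 − 1·9
  = −1·59 + 6·10
  = 6·128 − 13·59
  = −13·315 + 32·128
  = 32·3278 − 333·315
  = −333·3593 + 365·3278
  = 365·6871 − 698·3593
So 3593⁻¹ ≡ −698 ≡ 6173 (mod 6871).

6173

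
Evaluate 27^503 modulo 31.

29

By square-and-multiply:
503 in binary is 111110111, i.e. 503 = 256 + 128 + 64 + 32 + 16 + 4 + 2 + 1.
27^1 ≡ 27 (mod 31)
27^2 ≡ 27^2 = 729 ≡ 16 (mod 31)
27^4 ≡ 16^2 = 256 ≡ 8 (mod 31)
27^8 ≡ 8^2 = 64 ≡ 2 (mod 31)
27^16 ≡ 2^2 = 4 (mod 31)
27^32 ≡ 4^2 = 16 (mod 31)
27^64 ≡ 16^2 = 256 ≡ 8 (mod 31)
27^128 ≡ 8^2 = 64 ≡ 2 (mod 31)
27^256 ≡ 2^2 = 4 (mod 31)
27^503 = 27^256 · 27^128 · 27^64 · 27^32 · 27^16 · 27^4 · 27^2 · 27^1 ≡ 4 · 2 · 8 · 16 · 4 · 8 · 16 · 27 (mod 31).
Accumulate the product:
4 · 2 = 8
8 · 8 = 64 ≡ 2
2 · 16 = 32 ≡ 1
1 · 4 = 4
4 · 8 = 32 ≡ 1
1 · 16 = 16
16 · 27 = 432 ≡ 29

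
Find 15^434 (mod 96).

Compute successive squares:
434 in binary is 110110010, i.e. 434 = 256 + 128 + 32 + 16 + 2.
15^1 ≡ 15 (mod 96)
15^2 ≡ 15^2 = 225 ≡ 33 (mod 96)
15^4 ≡ 33^2 = 1089 ≡ 33 (mod 96)
15^8 ≡ 33^2 = 1089 ≡ 33 (mod 96)
15^16 ≡ 33^2 = 1089 ≡ 33 (mod 96)
15^32 ≡ 33^2 = 1089 ≡ 33 (mod 96)
15^64 ≡ 33^2 = 1089 ≡ 33 (mod 96)
15^128 ≡ 33^2 = 1089 ≡ 33 (mod 96)
15^256 ≡ 33^2 = 1089 ≡ 33 (mod 96)
15^434 = 15^256 × 15^128 × 15^32 × 15^16 × 15^2 ≡ 33 × 33 × 33 × 33 × 33 (mod 96).
Accumulate the product:
33 × 33 = 1089 ≡ 33
33 × 33 = 1089 ≡ 33
33 × 33 = 1089 ≡ 33
33 × 33 = 1089 ≡ 33

33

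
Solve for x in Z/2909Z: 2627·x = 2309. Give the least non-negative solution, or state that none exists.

gcd(2627, 2909) = 1, so a unique solution mod 2909 exists.
2627⁻¹ ≡ 2713 (mod 2909).
x ≡ 2713·2309 ≡ 1240 (mod 2909).

1240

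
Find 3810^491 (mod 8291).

2765

Using repeated squaring:
491 in binary is 111101011, i.e. 491 = 256 + 128 + 64 + 32 + 8 + 2 + 1.
3810^1 ≡ 3810 (mod 8291)
3810^2 ≡ 3810^2 = 14516100 ≡ 6850 (mod 8291)
3810^4 ≡ 6850^2 = 46922500 ≡ 3731 (mod 8291)
3810^8 ≡ 3731^2 = 13920361 ≡ 8063 (mod 8291)
3810^16 ≡ 8063^2 = 65011969 ≡ 2238 (mod 8291)
3810^32 ≡ 2238^2 = 5008644 ≡ 880 (mod 8291)
3810^64 ≡ 880^2 = 774400 ≡ 3337 (mod 8291)
3810^128 ≡ 3337^2 = 11135569 ≡ 756 (mod 8291)
3810^256 ≡ 756^2 = 571536 ≡ 7748 (mod 8291)
3810^491 = 3810^256 · 3810^128 · 3810^64 · 3810^32 · 3810^8 · 3810^2 · 3810^1 ≡ 7748 · 756 · 3337 · 880 · 8063 · 6850 · 3810 (mod 8291).
Accumulate the product:
7748 · 756 = 5857488 ≡ 4042
4042 · 3337 = 13488154 ≡ 6988
6988 · 880 = 6149440 ≡ 5809
5809 · 8063 = 46837967 ≡ 2108
2108 · 6850 = 14439800 ≡ 5169
5169 · 3810 = 19693890 ≡ 2765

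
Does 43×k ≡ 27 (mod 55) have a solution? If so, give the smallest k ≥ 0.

gcd(43, 55) = 1, so a unique solution mod 55 exists.
43⁻¹ ≡ 32 (mod 55).
k ≡ 32×27 ≡ 39 (mod 55).

39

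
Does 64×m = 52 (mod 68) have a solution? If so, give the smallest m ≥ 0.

4

gcd(64, 68) = 4, and 4 | 52, so solutions exist.
Divide through by 4: 16×m = 13 (mod 17).
16⁻¹ ≡ 16 (mod 17).
m ≡ 16×13 ≡ 4 (mod 17).
The smallest non-negative solution is m = 4.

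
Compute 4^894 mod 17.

16

Compute successive squares:
4^1 ≡ 4 (mod 17)
4^2 ≡ 4^2 = 16 (mod 17)
4^4 ≡ 16^2 = 256 ≡ 1 (mod 17)
4^8 ≡ 1^2 = 1 (mod 17)
4^16 ≡ 1^2 = 1 (mod 17)
4^32 ≡ 1^2 = 1 (mod 17)
4^64 ≡ 1^2 = 1 (mod 17)
4^128 ≡ 1^2 = 1 (mod 17)
4^256 ≡ 1^2 = 1 (mod 17)
4^512 ≡ 1^2 = 1 (mod 17)
4^894 = 4^512 · 4^256 · 4^64 · 4^32 · 4^16 · 4^8 · 4^4 · 4^2 ≡ 1 · 1 · 1 · 1 · 1 · 1 · 1 · 16 (mod 17).
Accumulate the product:
1 · 1 = 1
1 · 1 = 1
1 · 1 = 1
1 · 1 = 1
1 · 1 = 1
1 · 1 = 1
1 · 16 = 16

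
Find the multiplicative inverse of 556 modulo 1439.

Apply the Euclidean algorithm and back-substitute:
1439 = 2·556 + 327
556 = 1·327 + 229
327 = 1·229 + 98
229 = 2·98 + 33
98 = 2·33 + 32
33 = 1·32 + 1
32 = 32·1 + 0
gcd(556, 1439) = 1, so the inverse exists.
Back-substitute for 1:
1 = 1·33 − 1·32
  = −1·98 + 3·33
  = 3·229 − 7·98
  = −7·327 + 10·229
  = 10·556 − 17·327
  = −17·1439 + 44·556
So 556⁻¹ ≡ 44 (mod 1439).

44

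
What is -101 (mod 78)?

55

-101 = -2·78 + 55, so -101 ≡ 55 (mod 78).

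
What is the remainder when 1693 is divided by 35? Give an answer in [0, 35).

1693 = 48·35 + 13, so 1693 ≡ 13 (mod 35).

13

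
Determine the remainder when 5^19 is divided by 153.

5^1 ≡ 5 (mod 153)
5^2 ≡ 5^2 = 25 (mod 153)
5^4 ≡ 25^2 = 625 ≡ 13 (mod 153)
5^8 ≡ 13^2 = 169 ≡ 16 (mod 153)
5^16 ≡ 16^2 = 256 ≡ 103 (mod 153)
5^19 = 5^16 × 5^2 × 5^1 ≡ 103 × 25 × 5 (mod 153).
Accumulate the product:
103 × 25 = 2575 ≡ 127
127 × 5 = 635 ≡ 23

23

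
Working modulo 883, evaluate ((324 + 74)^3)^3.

266

324 + 74 = 398
(398)^3 ≡ 358 (mod 883)
(358)^3 ≡ 266 (mod 883)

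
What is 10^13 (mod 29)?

Using repeated squaring:
13 in binary is 1101, i.e. 13 = 8 + 4 + 1.
10^1 ≡ 10 (mod 29)
10^2 ≡ 10^2 = 100 ≡ 13 (mod 29)
10^4 ≡ 13^2 = 169 ≡ 24 (mod 29)
10^8 ≡ 24^2 = 576 ≡ 25 (mod 29)
10^13 = 10^8 * 10^4 * 10^1 ≡ 25 * 24 * 10 (mod 29).
Accumulate the product:
25 * 24 = 600 ≡ 20
20 * 10 = 200 ≡ 26

26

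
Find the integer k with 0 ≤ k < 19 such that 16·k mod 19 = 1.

6

19 = 1*16 + 3
16 = 5*3 + 1
3 = 3*1 + 0
gcd(16, 19) = 1, so the inverse exists.
Back-substitute for 1:
1 = 1*16 − 5*3
  = −5*19 + 6*16
So 16⁻¹ ≡ 6 (mod 19).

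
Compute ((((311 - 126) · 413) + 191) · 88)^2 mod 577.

311 - 126 = 185
185 · 413 = 76405 ≡ 241 (mod 577)
241 + 191 = 432
432 · 88 = 38016 ≡ 511 (mod 577)
(511)^2 ≡ 317 (mod 577)

317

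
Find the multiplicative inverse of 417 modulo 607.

361

607 = 1*417 + 190
417 = 2*190 + 37
190 = 5*37 + 5
37 = 7*5 + 2
5 = 2*2 + 1
2 = 2*1 + 0
gcd(417, 607) = 1, so the inverse exists.
Back-substitute for 1:
1 = 1*5 − 2*2
  = −2*37 + 15*5
  = 15*190 − 77*37
  = −77*417 + 169*190
  = 169*607 − 246*417
So 417⁻¹ ≡ −246 ≡ 361 (mod 607).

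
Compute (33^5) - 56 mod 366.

55

(33)^5 ≡ 111 (mod 366)
111 - 56 = 55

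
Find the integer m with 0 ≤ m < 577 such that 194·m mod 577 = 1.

116

577 = 2·194 + 189
194 = 1·189 + 5
189 = 37·5 + 4
5 = 1·4 + 1
4 = 4·1 + 0
gcd(194, 577) = 1, so the inverse exists.
Back-substitute for 1:
1 = 1·5 − 1·4
  = −1·189 + 38·5
  = 38·194 − 39·189
  = −39·577 + 116·194
So 194⁻¹ ≡ 116 (mod 577).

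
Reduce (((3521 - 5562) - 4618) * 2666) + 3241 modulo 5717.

1632

3521 - 5562 = -2041 ≡ 3676 (mod 5717)
3676 - 4618 = -942 ≡ 4775 (mod 5717)
4775 * 2666 = 12730150 ≡ 4108 (mod 5717)
4108 + 3241 = 7349 ≡ 1632 (mod 5717)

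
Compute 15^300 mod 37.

26

Using repeated squaring:
300 in binary is 100101100, i.e. 300 = 256 + 32 + 8 + 4.
15^1 ≡ 15 (mod 37)
15^2 ≡ 15^2 = 225 ≡ 3 (mod 37)
15^4 ≡ 3^2 = 9 (mod 37)
15^8 ≡ 9^2 = 81 ≡ 7 (mod 37)
15^16 ≡ 7^2 = 49 ≡ 12 (mod 37)
15^32 ≡ 12^2 = 144 ≡ 33 (mod 37)
15^64 ≡ 33^2 = 1089 ≡ 16 (mod 37)
15^128 ≡ 16^2 = 256 ≡ 34 (mod 37)
15^256 ≡ 34^2 = 1156 ≡ 9 (mod 37)
15^300 = 15^256 · 15^32 · 15^8 · 15^4 ≡ 9 · 33 · 7 · 9 (mod 37).
Accumulate the product:
9 · 33 = 297 ≡ 1
1 · 7 = 7
7 · 9 = 63 ≡ 26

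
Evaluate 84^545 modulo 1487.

84^1 ≡ 84 (mod 1487)
84^2 ≡ 84^2 = 7056 ≡ 1108 (mod 1487)
84^4 ≡ 1108^2 = 1227664 ≡ 889 (mod 1487)
84^8 ≡ 889^2 = 790321 ≡ 724 (mod 1487)
84^16 ≡ 724^2 = 524176 ≡ 752 (mod 1487)
84^32 ≡ 752^2 = 565504 ≡ 444 (mod 1487)
84^64 ≡ 444^2 = 197136 ≡ 852 (mod 1487)
84^128 ≡ 852^2 = 725904 ≡ 248 (mod 1487)
84^256 ≡ 248^2 = 61504 ≡ 537 (mod 1487)
84^512 ≡ 537^2 = 288369 ≡ 1378 (mod 1487)
84^545 = 84^512 * 84^32 * 84^1 ≡ 1378 * 444 * 84 (mod 1487).
Accumulate the product:
1378 * 444 = 611832 ≡ 675
675 * 84 = 56700 ≡ 194

194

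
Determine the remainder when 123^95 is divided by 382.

381

123^1 ≡ 123 (mod 382)
123^2 ≡ 123^2 = 15129 ≡ 231 (mod 382)
123^4 ≡ 231^2 = 53361 ≡ 263 (mod 382)
123^8 ≡ 263^2 = 69169 ≡ 27 (mod 382)
123^16 ≡ 27^2 = 729 ≡ 347 (mod 382)
123^32 ≡ 347^2 = 120409 ≡ 79 (mod 382)
123^64 ≡ 79^2 = 6241 ≡ 129 (mod 382)
123^95 = 123^64 · 123^16 · 123^8 · 123^4 · 123^2 · 123^1 ≡ 129 · 347 · 27 · 263 · 231 · 123 (mod 382).
Accumulate the product:
129 · 347 = 44763 ≡ 69
69 · 27 = 1863 ≡ 335
335 · 263 = 88105 ≡ 245
245 · 231 = 56595 ≡ 59
59 · 123 = 7257 ≡ 381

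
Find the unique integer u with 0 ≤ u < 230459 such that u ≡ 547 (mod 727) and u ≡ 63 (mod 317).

727⁻¹ mod 317: 727×75 ≡ 1 (mod 317), so 727⁻¹ ≡ 75.
u = 547 + 727×((63 − 547)×75 mod 317) = 547 + 727×155 = 113232.

113232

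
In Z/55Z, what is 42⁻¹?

By the extended Euclidean algorithm:
55 = 1*42 + 13
42 = 3*13 + 3
13 = 4*3 + 1
3 = 3*1 + 0
gcd(42, 55) = 1, so the inverse exists.
Back-substitute for 1:
1 = 1*13 − 4*3
  = −4*42 + 13*13
  = 13*55 − 17*42
So 42⁻¹ ≡ −17 ≡ 38 (mod 55).

38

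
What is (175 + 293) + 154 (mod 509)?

175 + 293 = 468
468 + 154 = 622 ≡ 113 (mod 509)

113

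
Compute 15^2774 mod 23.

By square-and-multiply:
2774 in binary is 101011010110, i.e. 2774 = 2048 + 512 + 128 + 64 + 16 + 4 + 2.
15^1 ≡ 15 (mod 23)
15^2 ≡ 15^2 = 225 ≡ 18 (mod 23)
15^4 ≡ 18^2 = 324 ≡ 2 (mod 23)
15^8 ≡ 2^2 = 4 (mod 23)
15^16 ≡ 4^2 = 16 (mod 23)
15^32 ≡ 16^2 = 256 ≡ 3 (mod 23)
15^64 ≡ 3^2 = 9 (mod 23)
15^128 ≡ 9^2 = 81 ≡ 12 (mod 23)
15^256 ≡ 12^2 = 144 ≡ 6 (mod 23)
15^512 ≡ 6^2 = 36 ≡ 13 (mod 23)
15^1024 ≡ 13^2 = 169 ≡ 8 (mod 23)
15^2048 ≡ 8^2 = 64 ≡ 18 (mod 23)
15^2774 = 15^2048 · 15^512 · 15^128 · 15^64 · 15^16 · 15^4 · 15^2 ≡ 18 · 13 · 12 · 9 · 16 · 2 · 18 (mod 23).
Accumulate the product:
18 · 13 = 234 ≡ 4
4 · 12 = 48 ≡ 2
2 · 9 = 18
18 · 16 = 288 ≡ 12
12 · 2 = 24 ≡ 1
1 · 18 = 18

18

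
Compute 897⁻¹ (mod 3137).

Apply the Euclidean algorithm and back-substitute:
3137 = 3×897 + 446
897 = 2×446 + 5
446 = 89×5 + 1
5 = 5×1 + 0
gcd(897, 3137) = 1, so the inverse exists.
Back-substitute for 1:
1 = 1×446 − 89×5
  = −89×897 + 179×446
  = 179×3137 − 626×897
So 897⁻¹ ≡ −626 ≡ 2511 (mod 3137).

2511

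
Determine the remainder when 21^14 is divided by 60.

21

By square-and-multiply:
21^1 ≡ 21 (mod 60)
21^2 ≡ 21^2 = 441 ≡ 21 (mod 60)
21^4 ≡ 21^2 = 441 ≡ 21 (mod 60)
21^8 ≡ 21^2 = 441 ≡ 21 (mod 60)
21^14 = 21^8 × 21^4 × 21^2 ≡ 21 × 21 × 21 (mod 60).
Accumulate the product:
21 × 21 = 441 ≡ 21
21 × 21 = 441 ≡ 21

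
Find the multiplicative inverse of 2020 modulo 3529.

3529 = 1×2020 + 1509
2020 = 1×1509 + 511
1509 = 2×511 + 487
511 = 1×487 + 24
487 = 20×24 + 7
24 = 3×7 + 3
7 = 2×3 + 1
3 = 3×1 + 0
gcd(2020, 3529) = 1, so the inverse exists.
Bézout: 1 = 589×3529 − 1029×2020.
So 2020⁻¹ ≡ −1029 ≡ 2500 (mod 3529).

2500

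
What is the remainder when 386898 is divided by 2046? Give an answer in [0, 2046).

386898 = 189·2046 + 204, so 386898 ≡ 204 (mod 2046).

204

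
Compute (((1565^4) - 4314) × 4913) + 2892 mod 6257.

(1565)^4 ≡ 758 (mod 6257)
758 - 4314 = -3556 ≡ 2701 (mod 6257)
2701 × 4913 = 13270013 ≡ 5173 (mod 6257)
5173 + 2892 = 8065 ≡ 1808 (mod 6257)

1808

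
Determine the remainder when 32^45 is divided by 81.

Using repeated squaring:
32^1 ≡ 32 (mod 81)
32^2 ≡ 32^2 = 1024 ≡ 52 (mod 81)
32^4 ≡ 52^2 = 2704 ≡ 31 (mod 81)
32^8 ≡ 31^2 = 961 ≡ 70 (mod 81)
32^16 ≡ 70^2 = 4900 ≡ 40 (mod 81)
32^32 ≡ 40^2 = 1600 ≡ 61 (mod 81)
32^45 = 32^32 * 32^8 * 32^4 * 32^1 ≡ 61 * 70 * 31 * 32 (mod 81).
Accumulate the product:
61 * 70 = 4270 ≡ 58
58 * 31 = 1798 ≡ 16
16 * 32 = 512 ≡ 26

26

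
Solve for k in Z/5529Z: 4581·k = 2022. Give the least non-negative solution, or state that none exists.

1106

gcd(4581, 5529) = 3, and 3 | 2022, so solutions exist.
Divide through by 3: 1527·k ≡ 674 (mod 1843).
1527⁻¹ ≡ 904 (mod 1843).
k ≡ 904·674 ≡ 1106 (mod 1843).
The smallest non-negative solution is k = 1106.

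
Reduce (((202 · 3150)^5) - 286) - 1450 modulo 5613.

2083

202 · 3150 = 636300 ≡ 2031 (mod 5613)
(2031)^5 ≡ 3819 (mod 5613)
3819 - 286 = 3533
3533 - 1450 = 2083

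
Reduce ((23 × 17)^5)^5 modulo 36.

23 × 17 = 391 ≡ 31 (mod 36)
(31)^5 ≡ 7 (mod 36)
(7)^5 ≡ 31 (mod 36)

31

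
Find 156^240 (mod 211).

By square-and-multiply:
156^1 ≡ 156 (mod 211)
156^2 ≡ 156^2 = 24336 ≡ 71 (mod 211)
156^4 ≡ 71^2 = 5041 ≡ 188 (mod 211)
156^8 ≡ 188^2 = 35344 ≡ 107 (mod 211)
156^16 ≡ 107^2 = 11449 ≡ 55 (mod 211)
156^32 ≡ 55^2 = 3025 ≡ 71 (mod 211)
156^64 ≡ 71^2 = 5041 ≡ 188 (mod 211)
156^128 ≡ 188^2 = 35344 ≡ 107 (mod 211)
156^240 = 156^128 · 156^64 · 156^32 · 156^16 ≡ 107 · 188 · 71 · 55 (mod 211).
Accumulate the product:
107 · 188 = 20116 ≡ 71
71 · 71 = 5041 ≡ 188
188 · 55 = 10340 ≡ 1

1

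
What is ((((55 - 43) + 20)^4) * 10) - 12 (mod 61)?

55 - 43 = 12
12 + 20 = 32
(32)^4 ≡ 47 (mod 61)
47 * 10 = 470 ≡ 43 (mod 61)
43 - 12 = 31

31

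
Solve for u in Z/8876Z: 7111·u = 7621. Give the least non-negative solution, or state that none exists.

51

gcd(7111, 8876) = 1, so a unique solution mod 8876 exists.
7111⁻¹ ≡ 4003 (mod 8876).
u ≡ 4003·7621 ≡ 51 (mod 8876).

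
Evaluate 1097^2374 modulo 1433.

By square-and-multiply:
2374 in binary is 100101000110, i.e. 2374 = 2048 + 256 + 64 + 4 + 2.
1097^1 ≡ 1097 (mod 1433)
1097^2 ≡ 1097^2 = 1203409 ≡ 1122 (mod 1433)
1097^4 ≡ 1122^2 = 1258884 ≡ 710 (mod 1433)
1097^8 ≡ 710^2 = 504100 ≡ 1117 (mod 1433)
1097^16 ≡ 1117^2 = 1247689 ≡ 979 (mod 1433)
1097^32 ≡ 979^2 = 958441 ≡ 1197 (mod 1433)
1097^64 ≡ 1197^2 = 1432809 ≡ 1242 (mod 1433)
1097^128 ≡ 1242^2 = 1542564 ≡ 656 (mod 1433)
1097^256 ≡ 656^2 = 430336 ≡ 436 (mod 1433)
1097^512 ≡ 436^2 = 190096 ≡ 940 (mod 1433)
1097^1024 ≡ 940^2 = 883600 ≡ 872 (mod 1433)
1097^2048 ≡ 872^2 = 760384 ≡ 894 (mod 1433)
1097^2374 = 1097^2048 × 1097^256 × 1097^64 × 1097^4 × 1097^2 ≡ 894 × 436 × 1242 × 710 × 1122 (mod 1433).
Accumulate the product:
894 × 436 = 389784 ≡ 8
8 × 1242 = 9936 ≡ 1338
1338 × 710 = 949980 ≡ 1334
1334 × 1122 = 1496748 ≡ 696

696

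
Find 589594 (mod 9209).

218

589594 = 64·9209 + 218, so 589594 ≡ 218 (mod 9209).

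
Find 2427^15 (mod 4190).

15 in binary is 1111, i.e. 15 = 8 + 4 + 2 + 1.
2427^1 ≡ 2427 (mod 4190)
2427^2 ≡ 2427^2 = 5890329 ≡ 3379 (mod 4190)
2427^4 ≡ 3379^2 = 11417641 ≡ 4081 (mod 4190)
2427^8 ≡ 4081^2 = 16654561 ≡ 3501 (mod 4190)
2427^15 = 2427^8 * 2427^4 * 2427^2 * 2427^1 ≡ 3501 * 4081 * 3379 * 2427 (mod 4190).
Accumulate the product:
3501 * 4081 = 14287581 ≡ 3871
3871 * 3379 = 13080109 ≡ 3119
3119 * 2427 = 7569813 ≡ 2673

2673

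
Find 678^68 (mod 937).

By square-and-multiply:
68 in binary is 1000100, i.e. 68 = 64 + 4.
678^1 ≡ 678 (mod 937)
678^2 ≡ 678^2 = 459684 ≡ 554 (mod 937)
678^4 ≡ 554^2 = 306916 ≡ 517 (mod 937)
678^8 ≡ 517^2 = 267289 ≡ 244 (mod 937)
678^16 ≡ 244^2 = 59536 ≡ 505 (mod 937)
678^32 ≡ 505^2 = 255025 ≡ 161 (mod 937)
678^64 ≡ 161^2 = 25921 ≡ 622 (mod 937)
678^68 = 678^64 · 678^4 ≡ 622 · 517 (mod 937).
622 · 517 = 321574 ≡ 183 (mod 937).

183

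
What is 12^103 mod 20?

103 in binary is 1100111, i.e. 103 = 64 + 32 + 4 + 2 + 1.
12^1 ≡ 12 (mod 20)
12^2 ≡ 12^2 = 144 ≡ 4 (mod 20)
12^4 ≡ 4^2 = 16 (mod 20)
12^8 ≡ 16^2 = 256 ≡ 16 (mod 20)
12^16 ≡ 16^2 = 256 ≡ 16 (mod 20)
12^32 ≡ 16^2 = 256 ≡ 16 (mod 20)
12^64 ≡ 16^2 = 256 ≡ 16 (mod 20)
12^103 = 12^64 * 12^32 * 12^4 * 12^2 * 12^1 ≡ 16 * 16 * 16 * 4 * 12 (mod 20).
Accumulate the product:
16 * 16 = 256 ≡ 16
16 * 16 = 256 ≡ 16
16 * 4 = 64 ≡ 4
4 * 12 = 48 ≡ 8

8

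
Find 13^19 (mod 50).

19 in binary is 10011, i.e. 19 = 16 + 2 + 1.
13^1 ≡ 13 (mod 50)
13^2 ≡ 13^2 = 169 ≡ 19 (mod 50)
13^4 ≡ 19^2 = 361 ≡ 11 (mod 50)
13^8 ≡ 11^2 = 121 ≡ 21 (mod 50)
13^16 ≡ 21^2 = 441 ≡ 41 (mod 50)
13^19 = 13^16 × 13^2 × 13^1 ≡ 41 × 19 × 13 (mod 50).
Accumulate the product:
41 × 19 = 779 ≡ 29
29 × 13 = 377 ≡ 27

27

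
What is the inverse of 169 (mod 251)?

By the extended Euclidean algorithm:
251 = 1·169 + 82
169 = 2·82 + 5
82 = 16·5 + 2
5 = 2·2 + 1
2 = 2·1 + 0
gcd(169, 251) = 1, so the inverse exists.
Back-substitute for 1:
1 = 1·5 − 2·2
  = −2·82 + 33·5
  = 33·169 − 68·82
  = −68·251 + 101·169
So 169⁻¹ ≡ 101 (mod 251).

101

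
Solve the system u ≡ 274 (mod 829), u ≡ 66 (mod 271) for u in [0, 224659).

214156

829⁻¹ mod 271: 829×17 ≡ 1 (mod 271), so 829⁻¹ ≡ 17.
u = 274 + 829×((66 − 274)×17 mod 271) = 274 + 829×258 = 214156.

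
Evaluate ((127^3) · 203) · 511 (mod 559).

423

(127)^3 ≡ 207 (mod 559)
207 · 203 = 42021 ≡ 96 (mod 559)
96 · 511 = 49056 ≡ 423 (mod 559)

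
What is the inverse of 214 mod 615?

319

615 = 2×214 + 187
214 = 1×187 + 27
187 = 6×27 + 25
27 = 1×25 + 2
25 = 12×2 + 1
2 = 2×1 + 0
gcd(214, 615) = 1, so the inverse exists.
Bézout: 1 = 103×615 − 296×214.
So 214⁻¹ ≡ −296 ≡ 319 (mod 615).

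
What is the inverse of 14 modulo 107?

23

By the extended Euclidean algorithm:
107 = 7×14 + 9
14 = 1×9 + 5
9 = 1×5 + 4
5 = 1×4 + 1
4 = 4×1 + 0
gcd(14, 107) = 1, so the inverse exists.
Back-substitute for 1:
1 = 1×5 − 1×4
  = −1×9 + 2×5
  = 2×14 − 3×9
  = −3×107 + 23×14
So 14⁻¹ ≡ 23 (mod 107).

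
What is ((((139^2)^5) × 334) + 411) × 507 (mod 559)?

91

(139)^2 ≡ 315 (mod 559)
(315)^5 ≡ 152 (mod 559)
152 × 334 = 50768 ≡ 458 (mod 559)
458 + 411 = 869 ≡ 310 (mod 559)
310 × 507 = 157170 ≡ 91 (mod 559)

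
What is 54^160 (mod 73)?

55

By square-and-multiply:
54^1 ≡ 54 (mod 73)
54^2 ≡ 54^2 = 2916 ≡ 69 (mod 73)
54^4 ≡ 69^2 = 4761 ≡ 16 (mod 73)
54^8 ≡ 16^2 = 256 ≡ 37 (mod 73)
54^16 ≡ 37^2 = 1369 ≡ 55 (mod 73)
54^32 ≡ 55^2 = 3025 ≡ 32 (mod 73)
54^64 ≡ 32^2 = 1024 ≡ 2 (mod 73)
54^128 ≡ 2^2 = 4 (mod 73)
54^160 = 54^128 · 54^32 ≡ 4 · 32 (mod 73).
4 · 32 = 128 ≡ 55 (mod 73).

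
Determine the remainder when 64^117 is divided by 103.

Using repeated squaring:
117 in binary is 1110101, i.e. 117 = 64 + 32 + 16 + 4 + 1.
64^1 ≡ 64 (mod 103)
64^2 ≡ 64^2 = 4096 ≡ 79 (mod 103)
64^4 ≡ 79^2 = 6241 ≡ 61 (mod 103)
64^8 ≡ 61^2 = 3721 ≡ 13 (mod 103)
64^16 ≡ 13^2 = 169 ≡ 66 (mod 103)
64^32 ≡ 66^2 = 4356 ≡ 30 (mod 103)
64^64 ≡ 30^2 = 900 ≡ 76 (mod 103)
64^117 = 64^64 · 64^32 · 64^16 · 64^4 · 64^1 ≡ 76 · 30 · 66 · 61 · 64 (mod 103).
Accumulate the product:
76 · 30 = 2280 ≡ 14
14 · 66 = 924 ≡ 100
100 · 61 = 6100 ≡ 23
23 · 64 = 1472 ≡ 30

30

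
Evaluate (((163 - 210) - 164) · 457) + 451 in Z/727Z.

715

163 - 210 = -47 ≡ 680 (mod 727)
680 - 164 = 516
516 · 457 = 235812 ≡ 264 (mod 727)
264 + 451 = 715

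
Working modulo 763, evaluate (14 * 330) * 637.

14 * 330 = 4620 ≡ 42 (mod 763)
42 * 637 = 26754 ≡ 49 (mod 763)

49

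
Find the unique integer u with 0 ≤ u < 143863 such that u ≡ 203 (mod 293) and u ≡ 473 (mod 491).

293⁻¹ mod 491: 293×429 ≡ 1 (mod 491), so 293⁻¹ ≡ 429.
u = 203 + 293×((473 − 203)×429 mod 491) = 203 + 293×445 = 130588.
Check: 130588 mod 293 = 203, 130588 mod 491 = 473. ✓

130588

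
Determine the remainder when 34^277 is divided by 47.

By square-and-multiply:
277 in binary is 100010101, i.e. 277 = 256 + 16 + 4 + 1.
34^1 ≡ 34 (mod 47)
34^2 ≡ 34^2 = 1156 ≡ 28 (mod 47)
34^4 ≡ 28^2 = 784 ≡ 32 (mod 47)
34^8 ≡ 32^2 = 1024 ≡ 37 (mod 47)
34^16 ≡ 37^2 = 1369 ≡ 6 (mod 47)
34^32 ≡ 6^2 = 36 (mod 47)
34^64 ≡ 36^2 = 1296 ≡ 27 (mod 47)
34^128 ≡ 27^2 = 729 ≡ 24 (mod 47)
34^256 ≡ 24^2 = 576 ≡ 12 (mod 47)
34^277 = 34^256 × 34^16 × 34^4 × 34^1 ≡ 12 × 6 × 32 × 34 (mod 47).
Accumulate the product:
12 × 6 = 72 ≡ 25
25 × 32 = 800 ≡ 1
1 × 34 = 34

34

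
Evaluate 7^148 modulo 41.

By square-and-multiply:
148 in binary is 10010100, i.e. 148 = 128 + 16 + 4.
7^1 ≡ 7 (mod 41)
7^2 ≡ 7^2 = 49 ≡ 8 (mod 41)
7^4 ≡ 8^2 = 64 ≡ 23 (mod 41)
7^8 ≡ 23^2 = 529 ≡ 37 (mod 41)
7^16 ≡ 37^2 = 1369 ≡ 16 (mod 41)
7^32 ≡ 16^2 = 256 ≡ 10 (mod 41)
7^64 ≡ 10^2 = 100 ≡ 18 (mod 41)
7^128 ≡ 18^2 = 324 ≡ 37 (mod 41)
7^148 = 7^128 · 7^16 · 7^4 ≡ 37 · 16 · 23 (mod 41).
Accumulate the product:
37 · 16 = 592 ≡ 18
18 · 23 = 414 ≡ 4

4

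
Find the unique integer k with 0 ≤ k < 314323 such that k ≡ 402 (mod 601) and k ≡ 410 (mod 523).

601⁻¹ mod 523: 601·114 ≡ 1 (mod 523), so 601⁻¹ ≡ 114.
k = 402 + 601·((410 − 402)·114 mod 523) = 402 + 601·389 = 234191.

234191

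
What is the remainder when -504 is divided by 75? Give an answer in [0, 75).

-504 = -7·75 + 21, so -504 ≡ 21 (mod 75).

21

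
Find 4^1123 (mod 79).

72

1123 in binary is 10001100011, i.e. 1123 = 1024 + 64 + 32 + 2 + 1.
4^1 ≡ 4 (mod 79)
4^2 ≡ 4^2 = 16 (mod 79)
4^4 ≡ 16^2 = 256 ≡ 19 (mod 79)
4^8 ≡ 19^2 = 361 ≡ 45 (mod 79)
4^16 ≡ 45^2 = 2025 ≡ 50 (mod 79)
4^32 ≡ 50^2 = 2500 ≡ 51 (mod 79)
4^64 ≡ 51^2 = 2601 ≡ 73 (mod 79)
4^128 ≡ 73^2 = 5329 ≡ 36 (mod 79)
4^256 ≡ 36^2 = 1296 ≡ 32 (mod 79)
4^512 ≡ 32^2 = 1024 ≡ 76 (mod 79)
4^1024 ≡ 76^2 = 5776 ≡ 9 (mod 79)
4^1123 = 4^1024 × 4^64 × 4^32 × 4^2 × 4^1 ≡ 9 × 73 × 51 × 16 × 4 (mod 79).
Accumulate the product:
9 × 73 = 657 ≡ 25
25 × 51 = 1275 ≡ 11
11 × 16 = 176 ≡ 18
18 × 4 = 72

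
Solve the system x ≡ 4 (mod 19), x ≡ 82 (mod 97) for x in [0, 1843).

19⁻¹ mod 97: 19*46 ≡ 1 (mod 97), so 19⁻¹ ≡ 46.
x = 4 + 19*((82 − 4)*46 mod 97) = 4 + 19*96 = 1828.

1828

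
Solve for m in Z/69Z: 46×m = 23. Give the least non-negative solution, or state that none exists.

2

gcd(46, 69) = 23, and 23 | 23, so solutions exist.
Divide through by 23: 2×m ≡ 1 mod 3.
2⁻¹ ≡ 2 (mod 3).
m ≡ 2×1 ≡ 2 (mod 3).
The smallest non-negative solution is m = 2.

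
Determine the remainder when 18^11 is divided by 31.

By square-and-multiply:
11 in binary is 1011, i.e. 11 = 8 + 2 + 1.
18^1 ≡ 18 (mod 31)
18^2 ≡ 18^2 = 324 ≡ 14 (mod 31)
18^4 ≡ 14^2 = 196 ≡ 10 (mod 31)
18^8 ≡ 10^2 = 100 ≡ 7 (mod 31)
18^11 = 18^8 × 18^2 × 18^1 ≡ 7 × 14 × 18 (mod 31).
Accumulate the product:
7 × 14 = 98 ≡ 5
5 × 18 = 90 ≡ 28

28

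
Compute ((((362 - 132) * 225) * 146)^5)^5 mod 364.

316

362 - 132 = 230
230 * 225 = 51750 ≡ 62 (mod 364)
62 * 146 = 9052 ≡ 316 (mod 364)
(316)^5 ≡ 36 (mod 364)
(36)^5 ≡ 316 (mod 364)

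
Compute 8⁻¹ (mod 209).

183

209 = 26×8 + 1
8 = 8×1 + 0
gcd(8, 209) = 1, so the inverse exists.
Bézout: 1 = 1×209 − 26×8.
So 8⁻¹ ≡ −26 ≡ 183 (mod 209).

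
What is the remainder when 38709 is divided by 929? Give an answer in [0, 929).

620

38709 = 41×929 + 620, so 38709 ≡ 620 (mod 929).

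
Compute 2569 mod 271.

130

2569 = 9×271 + 130, so 2569 ≡ 130 (mod 271).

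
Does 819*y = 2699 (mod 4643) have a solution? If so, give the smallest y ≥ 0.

gcd(819, 4643) = 1, so a unique solution mod 4643 exists.
819⁻¹ ≡ 771 (mod 4643).
y ≡ 771*2699 ≡ 865 (mod 4643).

865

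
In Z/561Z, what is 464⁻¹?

347

561 = 1*464 + 97
464 = 4*97 + 76
97 = 1*76 + 21
76 = 3*21 + 13
21 = 1*13 + 8
13 = 1*8 + 5
8 = 1*5 + 3
5 = 1*3 + 2
3 = 1*2 + 1
2 = 2*1 + 0
gcd(464, 561) = 1, so the inverse exists.
Bézout: 1 = 177*561 − 214*464.
So 464⁻¹ ≡ −214 ≡ 347 (mod 561).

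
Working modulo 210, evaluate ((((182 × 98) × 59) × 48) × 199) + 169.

127

182 × 98 = 17836 ≡ 196 (mod 210)
196 × 59 = 11564 ≡ 14 (mod 210)
14 × 48 = 672 ≡ 42 (mod 210)
42 × 199 = 8358 ≡ 168 (mod 210)
168 + 169 = 337 ≡ 127 (mod 210)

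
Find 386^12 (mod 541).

386^1 ≡ 386 (mod 541)
386^2 ≡ 386^2 = 148996 ≡ 221 (mod 541)
386^4 ≡ 221^2 = 48841 ≡ 151 (mod 541)
386^8 ≡ 151^2 = 22801 ≡ 79 (mod 541)
386^12 = 386^8 * 386^4 ≡ 79 * 151 (mod 541).
79 * 151 = 11929 ≡ 27 (mod 541).

27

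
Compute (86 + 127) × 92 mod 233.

86 + 127 = 213
213 × 92 = 19596 ≡ 24 (mod 233)

24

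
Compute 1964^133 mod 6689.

Compute successive squares:
133 in binary is 10000101, i.e. 133 = 128 + 4 + 1.
1964^1 ≡ 1964 (mod 6689)
1964^2 ≡ 1964^2 = 3857296 ≡ 4432 (mod 6689)
1964^4 ≡ 4432^2 = 19642624 ≡ 3720 (mod 6689)
1964^8 ≡ 3720^2 = 13838400 ≡ 5548 (mod 6689)
1964^16 ≡ 5548^2 = 30780304 ≡ 4215 (mod 6689)
1964^32 ≡ 4215^2 = 17766225 ≡ 241 (mod 6689)
1964^64 ≡ 241^2 = 58081 ≡ 4569 (mod 6689)
1964^128 ≡ 4569^2 = 20875761 ≡ 6081 (mod 6689)
1964^133 = 1964^128 * 1964^4 * 1964^1 ≡ 6081 * 3720 * 1964 (mod 6689).
Accumulate the product:
6081 * 3720 = 22621320 ≡ 5811
5811 * 1964 = 11412804 ≡ 1370

1370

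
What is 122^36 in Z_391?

370

Using repeated squaring:
36 in binary is 100100, i.e. 36 = 32 + 4.
122^1 ≡ 122 (mod 391)
122^2 ≡ 122^2 = 14884 ≡ 26 (mod 391)
122^4 ≡ 26^2 = 676 ≡ 285 (mod 391)
122^8 ≡ 285^2 = 81225 ≡ 288 (mod 391)
122^16 ≡ 288^2 = 82944 ≡ 52 (mod 391)
122^32 ≡ 52^2 = 2704 ≡ 358 (mod 391)
122^36 = 122^32 · 122^4 ≡ 358 · 285 (mod 391).
358 · 285 = 102030 ≡ 370 (mod 391).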